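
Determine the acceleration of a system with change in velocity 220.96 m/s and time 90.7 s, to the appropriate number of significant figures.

2.44 m/s²

acceleration = 220.96 m/s ÷ 90.7 s = 2.4361631753… m/s².
220.96 has 5 significant figures; 90.7 has 3.
Division/multiplication keeps the fewest: 3 significant figures.
Rounded: 2.44 m/s².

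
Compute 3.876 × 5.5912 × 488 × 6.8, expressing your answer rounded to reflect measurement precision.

3.876 × 5.5912 × 488 × 6.8 = 71914.6763981…
Multiplication/division keeps the fewest significant figures: 3.876 → 4 s.f., 5.5912 → 5 s.f., 488 → 3 s.f., 6.8 → 2 s.f.; limit is 2.
Rounded to 2 significant figures: 7.2 × 10^4.

7.2 × 10^4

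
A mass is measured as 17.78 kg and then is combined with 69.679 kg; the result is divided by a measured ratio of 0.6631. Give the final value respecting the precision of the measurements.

17.78 kg + 69.679 kg = 87.459 kg; the sum is limited to 2 decimal places (4 s.f.).
Carrying full precision, 87.459 ÷ 0.6631 = 131.894133615… kg; 0.6631 has 4 s.f., so the result keeps min(4, 4) = 4 s.f.
Rounded to 4 significant figures: 131.9 kg.

131.9 kg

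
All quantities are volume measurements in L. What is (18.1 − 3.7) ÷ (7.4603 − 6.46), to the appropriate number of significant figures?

14.4

18.1 − 3.7 = 14.4, limited to 1 d.p. → 3 s.f.; 7.4603 − 6.46 = 1.0003, limited to 2 d.p. → 3 s.f.
Carrying full precision, 14.4 ÷ 1.0003 = 14.3956812956…; keep min(3, 3) = 3 s.f.
Rounded to 3 significant figures: 14.4.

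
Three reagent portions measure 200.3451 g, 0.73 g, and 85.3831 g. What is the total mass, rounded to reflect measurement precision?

200.3451 g + 0.73 g + 85.3831 g = 286.4582 g.
Addition/subtraction keeps the fewest decimal places: 200.3451 → 4 decimal places, 0.73 → 2 decimal places, 85.3831 → 4 decimal places; limit is 2.
Rounded to 2 decimal places: 286.46 g.

286.46 g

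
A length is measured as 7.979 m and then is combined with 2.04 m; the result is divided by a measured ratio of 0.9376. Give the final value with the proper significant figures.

7.979 m + 2.04 m = 10.019 m; the sum is limited to 2 decimal places (4 s.f.).
Carrying full precision, 10.019 ÷ 0.9376 = 10.6857935154… m; 0.9376 has 4 s.f., so the result keeps min(4, 4) = 4 s.f.
Rounded to 4 significant figures: 10.69 m.

10.69 m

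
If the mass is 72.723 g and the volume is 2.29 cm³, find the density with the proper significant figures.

31.8 g/cm³

density = 72.723 g ÷ 2.29 cm³ = 31.756768559… g/cm³.
72.723 has 5 significant figures; 2.29 has 3.
Division/multiplication keeps the fewest: 3 significant figures.
Rounded: 31.8 g/cm³.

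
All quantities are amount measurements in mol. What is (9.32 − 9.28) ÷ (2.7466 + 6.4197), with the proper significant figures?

0.004

9.32 − 9.28 = 0.04, limited to 2 d.p. → 1 s.f.; 2.7466 + 6.4197 = 9.1663, limited to 4 d.p. → 5 s.f.
Carrying full precision, 0.04 ÷ 9.1663 = 0.00436381091607…; keep min(1, 5) = 1 s.f.
Rounded to 1 significant figure: 0.004.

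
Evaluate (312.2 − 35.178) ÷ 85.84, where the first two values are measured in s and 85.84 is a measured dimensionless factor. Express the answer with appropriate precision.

312.2 s − 35.178 s = 277.022 s; the difference is limited to 1 decimal place (4 s.f.).
Carrying full precision, 277.022 ÷ 85.84 = 3.22719012116… s; 85.84 has 4 s.f., so the result keeps min(4, 4) = 4 s.f.
Rounded to 4 significant figures: 3.227 s.

3.227 s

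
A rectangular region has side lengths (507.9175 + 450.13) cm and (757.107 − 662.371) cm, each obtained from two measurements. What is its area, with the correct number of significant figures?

507.9175 + 450.13 = 958.0475, limited to 2 d.p. → 5 s.f.; 757.107 − 662.371 = 94.736, limited to 3 d.p. → 5 s.f.
Carrying full precision, 958.0475 × 94.736 = 90761.58796; keep min(5, 5) = 5 s.f.
Rounded to 5 significant figures: 90762 cm².

90762 cm²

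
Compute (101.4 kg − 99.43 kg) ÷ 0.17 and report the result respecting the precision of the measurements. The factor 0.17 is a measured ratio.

101.4 kg − 99.43 kg = 1.97 kg; the difference is limited to 1 decimal place (2 s.f.).
Carrying full precision, 1.97 ÷ 0.17 = 11.5882352941… kg; 0.17 has 2 s.f., so the result keeps min(2, 2) = 2 s.f.
Rounded to 2 significant figures: 12 kg.

12 kg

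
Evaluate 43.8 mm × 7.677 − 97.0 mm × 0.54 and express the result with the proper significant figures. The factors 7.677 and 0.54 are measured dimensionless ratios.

43.8 × 7.677 = 336.2526 → 336 mm (3 s.f., last digit at the 10^0 place).
97.0 × 0.54 = 52.38 → 52 mm (2 s.f., last digit at the 10^0 place).
Difference: 283.8726 mm; keep the coarser place, 10^0.
Result: 284 mm.

284 mm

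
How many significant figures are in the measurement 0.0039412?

5

0.0039412: leading zeros are not significant.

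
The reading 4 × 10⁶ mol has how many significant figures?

1

4 × 10⁶: in scientific notation every digit of the coefficient is significant.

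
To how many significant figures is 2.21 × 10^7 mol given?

2.21 × 10^7: in scientific notation every digit of the coefficient is significant.

3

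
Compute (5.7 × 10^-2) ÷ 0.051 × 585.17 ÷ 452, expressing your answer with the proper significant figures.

(5.7 × 10^-2) ÷ 0.051 × 585.17 ÷ 452 = 1.44693258719…
Multiplication/division keeps the fewest significant figures: 5.7 × 10^-2 → 2 s.f., 0.051 → 2 s.f., 585.17 → 5 s.f., 452 → 3 s.f.; limit is 2.
Rounded to 2 significant figures: 1.4.

1.4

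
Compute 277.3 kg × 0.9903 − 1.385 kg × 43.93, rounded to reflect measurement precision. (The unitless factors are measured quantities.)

277.3 × 0.9903 = 274.61019 → 274.6 kg (4 s.f., last digit at the 10^-1 place).
1.385 × 43.93 = 60.84305 → 60.84 kg (4 s.f., last digit at the 10^-2 place).
Difference: 213.76714 kg; keep the coarser place, 10^-1.
Result: 213.8 kg.

213.8 kg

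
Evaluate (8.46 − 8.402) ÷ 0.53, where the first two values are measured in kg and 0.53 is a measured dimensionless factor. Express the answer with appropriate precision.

8.46 kg − 8.402 kg = 0.058 kg; the difference is limited to 2 decimal places (1 s.f.).
Carrying full precision, 0.058 ÷ 0.53 = 0.109433962264… kg; 0.53 has 2 s.f., so the result keeps min(1, 2) = 1 s.f.
Rounded to 1 significant figure: 0.1 kg.

0.1 kg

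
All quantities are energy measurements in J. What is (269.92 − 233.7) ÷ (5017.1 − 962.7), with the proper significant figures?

269.92 − 233.7 = 36.22, limited to 1 d.p. → 3 s.f.; 5017.1 − 962.7 = 4054.4, limited to 1 d.p. → 5 s.f.
Carrying full precision, 36.22 ÷ 4054.4 = 0.00893350434096…; keep min(3, 5) = 3 s.f.
Rounded to 3 significant figures: 8.93 × 10^-3.

8.93 × 10^-3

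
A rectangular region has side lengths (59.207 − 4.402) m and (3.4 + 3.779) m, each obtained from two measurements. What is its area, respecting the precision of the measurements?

3.9 × 10^2 m²

59.207 − 4.402 = 54.805, limited to 3 d.p. → 5 s.f.; 3.4 + 3.779 = 7.179, limited to 1 d.p. → 2 s.f.
Carrying full precision, 54.805 × 7.179 = 393.445095; keep min(5, 2) = 2 s.f.
Rounded to 2 significant figures: 3.9 × 10^2 m².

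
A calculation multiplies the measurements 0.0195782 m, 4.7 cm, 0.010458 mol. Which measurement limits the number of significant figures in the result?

4.7 cm

0.0195782 m → 6 s.f.; 4.7 cm → 2 s.f.; 0.010458 mol → 5 s.f.
The fewest is 2 significant figures, from 4.7 cm.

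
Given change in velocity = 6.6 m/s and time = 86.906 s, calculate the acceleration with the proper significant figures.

acceleration = 6.6 m/s ÷ 86.906 s = 0.0759441235358… m/s².
6.6 has 2 significant figures; 86.906 has 5.
Division/multiplication keeps the fewest: 2 significant figures.
Rounded: 0.076 m/s².

0.076 m/s²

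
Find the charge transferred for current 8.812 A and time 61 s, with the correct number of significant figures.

charge transferred = 8.812 A × 61 s = 537.532 C.
8.812 has 4 significant figures; 61 has 2.
Division/multiplication keeps the fewest: 2 significant figures.
Rounded: 5.4 × 10^2 C.

5.4 × 10^2 C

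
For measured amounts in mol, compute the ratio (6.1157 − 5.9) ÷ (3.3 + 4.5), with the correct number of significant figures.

0.03

6.1157 − 5.9 = 0.2157, limited to 1 d.p. → 1 s.f.; 3.3 + 4.5 = 7.8, limited to 1 d.p. → 2 s.f.
Carrying full precision, 0.2157 ÷ 7.8 = 0.0276538461538…; keep min(1, 2) = 1 s.f.
Rounded to 1 significant figure: 0.03.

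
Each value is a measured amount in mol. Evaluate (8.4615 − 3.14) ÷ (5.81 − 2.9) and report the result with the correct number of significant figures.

1.8

8.4615 − 3.14 = 5.3215, limited to 2 d.p. → 3 s.f.; 5.81 − 2.9 = 2.91, limited to 1 d.p. → 2 s.f.
Carrying full precision, 5.3215 ÷ 2.91 = 1.82869415808…; keep min(3, 2) = 2 s.f.
Rounded to 2 significant figures: 1.8.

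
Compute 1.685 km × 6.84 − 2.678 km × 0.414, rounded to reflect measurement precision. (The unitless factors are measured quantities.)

1.685 × 6.84 = 11.5254 → 11.5 km (3 s.f., last digit at the 10^-1 place).
2.678 × 0.414 = 1.108692 → 1.11 km (3 s.f., last digit at the 10^-2 place).
Difference: 10.416708 km; keep the coarser place, 10^-1.
Result: 10.4 km.

10.4 km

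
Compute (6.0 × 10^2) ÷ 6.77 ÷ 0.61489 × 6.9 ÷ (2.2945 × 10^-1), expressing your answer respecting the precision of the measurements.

(6.0 × 10^2) ÷ 6.77 ÷ 0.61489 × 6.9 ÷ (2.2945 × 10^-1) = 4334.37198109…
Multiplication/division keeps the fewest significant figures: 6.0 × 10^2 → 2 s.f., 6.77 → 3 s.f., 0.61489 → 5 s.f., 6.9 → 2 s.f., 2.2945 × 10^-1 → 5 s.f.; limit is 2.
Rounded to 2 significant figures: 4.3 × 10^3.

4.3 × 10^3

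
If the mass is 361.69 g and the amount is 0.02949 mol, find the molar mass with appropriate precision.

1.226 × 10⁴ g/mol

molar mass = 361.69 g ÷ 0.02949 mol = 12264.8355375… g/mol.
361.69 has 5 significant figures; 0.02949 has 4.
Division/multiplication keeps the fewest: 4 significant figures.
Rounded: 1.226 × 10⁴ g/mol.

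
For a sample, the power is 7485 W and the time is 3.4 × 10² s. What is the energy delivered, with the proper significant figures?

2.5 × 10⁶ J

energy delivered = 7485 W × 3.4 × 10² s = 2544900 J.
7485 has 4 significant figures; 3.4 × 10² has 2.
Division/multiplication keeps the fewest: 2 significant figures.
Rounded: 2.5 × 10⁶ J.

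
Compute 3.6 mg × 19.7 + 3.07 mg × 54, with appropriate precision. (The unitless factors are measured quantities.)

3.6 × 19.7 = 70.92 → 71 mg (2 s.f., last digit at the 10^0 place).
3.07 × 54 = 165.78 → 1.7 × 10² mg (2 s.f., last digit at the 10^1 place).
Sum: 236.7 mg; keep the coarser place, 10^1.
Result: 2.4 × 10² mg.

2.4 × 10² mg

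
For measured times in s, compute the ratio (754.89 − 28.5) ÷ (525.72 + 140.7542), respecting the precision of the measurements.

1.090

754.89 − 28.5 = 726.39, limited to 1 d.p. → 4 s.f.; 525.72 + 140.7542 = 666.4742, limited to 2 d.p. → 5 s.f.
Carrying full precision, 726.39 ÷ 666.4742 = 1.08989965403…; keep min(4, 5) = 4 s.f.
Rounded to 4 significant figures: 1.090.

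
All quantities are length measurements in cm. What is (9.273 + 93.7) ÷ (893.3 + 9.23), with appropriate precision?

9.273 + 93.7 = 102.973, limited to 1 d.p. → 4 s.f.; 893.3 + 9.23 = 902.53, limited to 1 d.p. → 4 s.f.
Carrying full precision, 102.973 ÷ 902.53 = 0.114093714336…; keep min(4, 4) = 4 s.f.
Rounded to 4 significant figures: 1.141 × 10⁻¹.

1.141 × 10⁻¹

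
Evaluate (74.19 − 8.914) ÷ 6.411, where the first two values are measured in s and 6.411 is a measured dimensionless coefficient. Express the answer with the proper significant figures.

74.19 s − 8.914 s = 65.276 s; the difference is limited to 2 decimal places (4 s.f.).
Carrying full precision, 65.276 ÷ 6.411 = 10.1818749025… s; 6.411 has 4 s.f., so the result keeps min(4, 4) = 4 s.f.
Rounded to 4 significant figures: 10.18 s.

10.18 s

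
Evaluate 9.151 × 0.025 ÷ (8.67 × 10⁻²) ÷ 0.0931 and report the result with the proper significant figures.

28

9.151 × 0.025 ÷ (8.67 × 10⁻²) ÷ 0.0931 = 28.3426063924…
Multiplication/division keeps the fewest significant figures: 9.151 → 4 s.f., 0.025 → 2 s.f., 8.67 × 10⁻² → 3 s.f., 0.0931 → 3 s.f.; limit is 2.
Rounded to 2 significant figures: 28.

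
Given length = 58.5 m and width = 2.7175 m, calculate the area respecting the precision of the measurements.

area = 58.5 m × 2.7175 m = 158.97375 m².
58.5 has 3 significant figures; 2.7175 has 5.
Division/multiplication keeps the fewest: 3 significant figures.
Rounded: 159 m².

159 m²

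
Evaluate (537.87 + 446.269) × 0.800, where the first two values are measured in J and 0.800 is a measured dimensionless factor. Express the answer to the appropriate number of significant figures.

787 J

537.87 J + 446.269 J = 984.139 J; the sum is limited to 2 decimal places (5 s.f.).
Carrying full precision, 984.139 × 0.800 = 787.3112 J; 0.800 has 3 s.f., so the result keeps min(5, 3) = 3 s.f.
Rounded to 3 significant figures: 787 J.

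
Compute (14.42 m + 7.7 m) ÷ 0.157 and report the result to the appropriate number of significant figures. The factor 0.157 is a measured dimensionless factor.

141 m

14.42 m + 7.7 m = 22.12 m; the sum is limited to 1 decimal place (3 s.f.).
Carrying full precision, 22.12 ÷ 0.157 = 140.891719745… m; 0.157 has 3 s.f., so the result keeps min(3, 3) = 3 s.f.
Rounded to 3 significant figures: 141 m.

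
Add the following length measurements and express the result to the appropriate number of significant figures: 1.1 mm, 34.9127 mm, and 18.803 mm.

1.1 mm + 34.9127 mm + 18.803 mm = 54.8157 mm.
Addition/subtraction keeps the fewest decimal places: 1.1 → 1 decimal place, 34.9127 → 4 decimal places, 18.803 → 3 decimal places; limit is 1.
Rounded to 1 decimal place: 54.8 mm.

54.8 mm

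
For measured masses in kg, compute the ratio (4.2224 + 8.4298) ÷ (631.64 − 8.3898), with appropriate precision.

4.2224 + 8.4298 = 12.6522, limited to 4 d.p. → 6 s.f.; 631.64 − 8.3898 = 623.2502, limited to 2 d.p. → 5 s.f.
Carrying full precision, 12.6522 ÷ 623.2502 = 0.0203003544965…; keep min(6, 5) = 5 s.f.
Rounded to 5 significant figures: 0.020300.

0.020300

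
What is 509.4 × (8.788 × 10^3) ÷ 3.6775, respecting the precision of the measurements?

509.4 × (8.788 × 10^3) ÷ 3.6775 = 1217296.31543…
Multiplication/division keeps the fewest significant figures: 509.4 → 4 s.f., 8.788 × 10^3 → 4 s.f., 3.6775 → 5 s.f.; limit is 4.
Rounded to 4 significant figures: 1.217 × 10^6.

1.217 × 10^6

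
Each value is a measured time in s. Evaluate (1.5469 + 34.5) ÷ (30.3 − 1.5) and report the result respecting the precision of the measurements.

1.5469 + 34.5 = 36.0469, limited to 1 d.p. → 3 s.f.; 30.3 − 1.5 = 28.8, limited to 1 d.p. → 3 s.f.
Carrying full precision, 36.0469 ÷ 28.8 = 1.25162847222…; keep min(3, 3) = 3 s.f.
Rounded to 3 significant figures: 1.25.

1.25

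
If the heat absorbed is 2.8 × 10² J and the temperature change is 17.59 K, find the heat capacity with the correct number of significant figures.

heat capacity = 2.8 × 10² J ÷ 17.59 K = 15.9181353042… J/K.
2.8 × 10² has 2 significant figures; 17.59 has 4.
Division/multiplication keeps the fewest: 2 significant figures.
Rounded: 16 J/K.

16 J/K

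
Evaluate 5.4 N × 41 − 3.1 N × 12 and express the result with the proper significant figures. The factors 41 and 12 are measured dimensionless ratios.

5.4 × 41 = 221.4 → 2.2 × 10² N (2 s.f., last digit at the 10^1 place).
3.1 × 12 = 37.2 → 37 N (2 s.f., last digit at the 10^0 place).
Difference: 184.2 N; keep the coarser place, 10^1.
Result: 1.8 × 10² N.

1.8 × 10² N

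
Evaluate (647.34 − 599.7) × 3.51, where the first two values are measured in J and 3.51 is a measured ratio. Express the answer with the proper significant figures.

647.34 J − 599.7 J = 47.64 J; the difference is limited to 1 decimal place (3 s.f.).
Carrying full precision, 47.64 × 3.51 = 167.2164 J; 3.51 has 3 s.f., so the result keeps min(3, 3) = 3 s.f.
Rounded to 3 significant figures: 167 J.

167 J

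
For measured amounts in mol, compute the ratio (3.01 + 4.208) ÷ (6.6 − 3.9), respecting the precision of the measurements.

2.7

3.01 + 4.208 = 7.218, limited to 2 d.p. → 3 s.f.; 6.6 − 3.9 = 2.7, limited to 1 d.p. → 2 s.f.
Carrying full precision, 7.218 ÷ 2.7 = 2.67333333333…; keep min(3, 2) = 2 s.f.
Rounded to 2 significant figures: 2.7.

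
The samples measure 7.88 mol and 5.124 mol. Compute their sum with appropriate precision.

7.88 mol + 5.124 mol = 13.004 mol.
Addition/subtraction keeps the fewest decimal places: 7.88 → 2 decimal places, 5.124 → 3 decimal places; limit is 2.
Rounded to 2 decimal places: 13.00 mol.

13.00 mol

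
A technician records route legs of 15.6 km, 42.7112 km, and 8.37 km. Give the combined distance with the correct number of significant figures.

66.7 km

15.6 km + 42.7112 km + 8.37 km = 66.6812 km.
Addition/subtraction keeps the fewest decimal places: 15.6 → 1 decimal place, 42.7112 → 4 decimal places, 8.37 → 2 decimal places; limit is 1.
Rounded to 1 decimal place: 66.7 km.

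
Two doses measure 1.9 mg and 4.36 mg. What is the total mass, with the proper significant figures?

1.9 mg + 4.36 mg = 6.26 mg.
Addition/subtraction keeps the fewest decimal places: 1.9 → 1 decimal place, 4.36 → 2 decimal places; limit is 1.
Rounded to 1 decimal place: 6.3 mg.

6.3 mg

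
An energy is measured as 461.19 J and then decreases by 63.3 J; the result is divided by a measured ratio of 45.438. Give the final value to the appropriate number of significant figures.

8.757 J

461.19 J − 63.3 J = 397.89 J; the difference is limited to 1 decimal place (4 s.f.).
Carrying full precision, 397.89 ÷ 45.438 = 8.75676746336… J; 45.438 has 5 s.f., so the result keeps min(4, 5) = 4 s.f.
Rounded to 4 significant figures: 8.757 J.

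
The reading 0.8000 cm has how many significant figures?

0.8000: leading zeros are not significant; trailing zeros after a decimal point are significant.

4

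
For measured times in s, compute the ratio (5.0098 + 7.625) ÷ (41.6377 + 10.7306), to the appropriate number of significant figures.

0.24127

5.0098 + 7.625 = 12.6348, limited to 3 d.p. → 5 s.f.; 41.6377 + 10.7306 = 52.3683, limited to 4 d.p. → 6 s.f.
Carrying full precision, 12.6348 ÷ 52.3683 = 0.241268095394…; keep min(5, 6) = 5 s.f.
Rounded to 5 significant figures: 0.24127.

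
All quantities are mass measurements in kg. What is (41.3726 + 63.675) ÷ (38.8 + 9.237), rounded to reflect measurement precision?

2.19

41.3726 + 63.675 = 105.0476, limited to 3 d.p. → 6 s.f.; 38.8 + 9.237 = 48.037, limited to 1 d.p. → 3 s.f.
Carrying full precision, 105.0476 ÷ 48.037 = 2.18680600371…; keep min(6, 3) = 3 s.f.
Rounded to 3 significant figures: 2.19.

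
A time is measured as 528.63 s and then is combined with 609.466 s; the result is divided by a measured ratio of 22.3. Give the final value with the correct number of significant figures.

528.63 s + 609.466 s = 1138.096 s; the sum is limited to 2 decimal places (6 s.f.).
Carrying full precision, 1138.096 ÷ 22.3 = 51.0356950673… s; 22.3 has 3 s.f., so the result keeps min(6, 3) = 3 s.f.
Rounded to 3 significant figures: 51.0 s.

51.0 s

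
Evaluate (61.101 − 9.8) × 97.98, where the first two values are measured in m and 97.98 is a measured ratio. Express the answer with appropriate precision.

5.03 × 10^3 m

61.101 m − 9.8 m = 51.301 m; the difference is limited to 1 decimal place (3 s.f.).
Carrying full precision, 51.301 × 97.98 = 5026.47198 m; 97.98 has 4 s.f., so the result keeps min(3, 4) = 3 s.f.
Rounded to 3 significant figures: 5.03 × 10^3 m.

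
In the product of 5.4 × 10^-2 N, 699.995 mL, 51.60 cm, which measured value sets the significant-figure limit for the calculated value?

5.4 × 10^-2 N

5.4 × 10^-2 N → 2 s.f.; 699.995 mL → 6 s.f.; 51.60 cm → 4 s.f.
The fewest is 2 significant figures, from 5.4 × 10^-2 N.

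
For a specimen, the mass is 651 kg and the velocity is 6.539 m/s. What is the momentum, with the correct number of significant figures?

4.26 × 10^3 kg·m/s

momentum = 651 kg × 6.539 m/s = 4256.889 kg·m/s.
651 has 3 significant figures; 6.539 has 4.
Division/multiplication keeps the fewest: 3 significant figures.
Rounded: 4.26 × 10^3 kg·m/s.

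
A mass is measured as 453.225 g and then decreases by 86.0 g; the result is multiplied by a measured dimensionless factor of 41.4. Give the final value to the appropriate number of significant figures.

453.225 g − 86.0 g = 367.225 g; the difference is limited to 1 decimal place (4 s.f.).
Carrying full precision, 367.225 × 41.4 = 15203.115 g; 41.4 has 3 s.f., so the result keeps min(4, 3) = 3 s.f.
Rounded to 3 significant figures: 1.52 × 10^4 g.

1.52 × 10^4 g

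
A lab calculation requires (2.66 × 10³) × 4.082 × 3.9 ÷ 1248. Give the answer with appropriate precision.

(2.66 × 10³) × 4.082 × 3.9 ÷ 1248 = 33.931625
Multiplication/division keeps the fewest significant figures: 2.66 × 10³ → 3 s.f., 4.082 → 4 s.f., 3.9 → 2 s.f., 1248 → 4 s.f.; limit is 2.
Rounded to 2 significant figures: 34.

34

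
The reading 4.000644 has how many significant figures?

4.000644: zeros between nonzero digits are significant.

7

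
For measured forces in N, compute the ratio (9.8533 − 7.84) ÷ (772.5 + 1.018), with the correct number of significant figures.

9.8533 − 7.84 = 2.0133, limited to 2 d.p. → 3 s.f.; 772.5 + 1.018 = 773.518, limited to 1 d.p. → 4 s.f.
Carrying full precision, 2.0133 ÷ 773.518 = 0.00260278364563…; keep min(3, 4) = 3 s.f.
Rounded to 3 significant figures: 0.00260.

0.00260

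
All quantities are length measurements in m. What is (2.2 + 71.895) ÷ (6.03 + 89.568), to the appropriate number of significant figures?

0.775

2.2 + 71.895 = 74.095, limited to 1 d.p. → 3 s.f.; 6.03 + 89.568 = 95.598, limited to 2 d.p. → 4 s.f.
Carrying full precision, 74.095 ÷ 95.598 = 0.775068516078…; keep min(3, 4) = 3 s.f.
Rounded to 3 significant figures: 0.775.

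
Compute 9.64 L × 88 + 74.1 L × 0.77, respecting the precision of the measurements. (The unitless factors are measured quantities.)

9.1 × 10² L

9.64 × 88 = 848.32 → 8.5 × 10² L (2 s.f., last digit at the 10^1 place).
74.1 × 0.77 = 57.057 → 57 L (2 s.f., last digit at the 10^0 place).
Sum: 905.377 L; keep the coarser place, 10^1.
Result: 9.1 × 10² L.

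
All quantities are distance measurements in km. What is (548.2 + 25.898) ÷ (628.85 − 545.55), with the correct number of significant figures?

6.892

548.2 + 25.898 = 574.098, limited to 1 d.p. → 4 s.f.; 628.85 − 545.55 = 83.30, limited to 2 d.p. → 4 s.f.
Carrying full precision, 574.098 ÷ 83.30 = 6.89193277311…; keep min(4, 4) = 4 s.f.
Rounded to 4 significant figures: 6.892.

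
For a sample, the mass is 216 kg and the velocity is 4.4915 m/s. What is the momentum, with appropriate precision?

970. kg·m/s

momentum = 216 kg × 4.4915 m/s = 970.164 kg·m/s.
216 has 3 significant figures; 4.4915 has 5.
Division/multiplication keeps the fewest: 3 significant figures.
Rounded: 970. kg·m/s.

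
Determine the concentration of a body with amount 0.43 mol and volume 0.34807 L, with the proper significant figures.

1.2 mol/L

concentration = 0.43 mol ÷ 0.34807 L = 1.23538368719… mol/L.
0.43 has 2 significant figures; 0.34807 has 5.
Division/multiplication keeps the fewest: 2 significant figures.
Rounded: 1.2 mol/L.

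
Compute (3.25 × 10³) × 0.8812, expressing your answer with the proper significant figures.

(3.25 × 10³) × 0.8812 = 2863.9
Multiplication/division keeps the fewest significant figures: 3.25 × 10³ → 3 s.f., 0.8812 → 4 s.f.; limit is 3.
Rounded to 3 significant figures: 2.86 × 10³.

2.86 × 10³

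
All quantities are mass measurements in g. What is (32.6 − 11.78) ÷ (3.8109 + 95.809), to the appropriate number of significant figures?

32.6 − 11.78 = 20.82, limited to 1 d.p. → 3 s.f.; 3.8109 + 95.809 = 99.6199, limited to 3 d.p. → 5 s.f.
Carrying full precision, 20.82 ÷ 99.6199 = 0.208994387668…; keep min(3, 5) = 3 s.f.
Rounded to 3 significant figures: 0.209.

0.209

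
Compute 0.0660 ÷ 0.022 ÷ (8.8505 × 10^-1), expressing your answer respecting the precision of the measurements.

0.0660 ÷ 0.022 ÷ (8.8505 × 10^-1) = 3.38963900345…
Multiplication/division keeps the fewest significant figures: 0.0660 → 3 s.f., 0.022 → 2 s.f., 8.8505 × 10^-1 → 5 s.f.; limit is 2.
Rounded to 2 significant figures: 3.4.

3.4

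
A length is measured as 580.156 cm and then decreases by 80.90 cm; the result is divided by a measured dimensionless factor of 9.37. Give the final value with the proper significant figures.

580.156 cm − 80.90 cm = 499.256 cm; the difference is limited to 2 decimal places (5 s.f.).
Carrying full precision, 499.256 ÷ 9.37 = 53.2823906083… cm; 9.37 has 3 s.f., so the result keeps min(5, 3) = 3 s.f.
Rounded to 3 significant figures: 53.3 cm.

53.3 cm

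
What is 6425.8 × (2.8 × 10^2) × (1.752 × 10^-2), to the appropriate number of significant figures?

3.2 × 10^4

6425.8 × (2.8 × 10^2) × (1.752 × 10^-2) = 31522.40448
Multiplication/division keeps the fewest significant figures: 6425.8 → 5 s.f., 2.8 × 10^2 → 2 s.f., 1.752 × 10^-2 → 4 s.f.; limit is 2.
Rounded to 2 significant figures: 3.2 × 10^4.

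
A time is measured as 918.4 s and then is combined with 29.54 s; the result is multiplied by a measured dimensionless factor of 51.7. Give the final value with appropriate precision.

918.4 s + 29.54 s = 947.94 s; the sum is limited to 1 decimal place (4 s.f.).
Carrying full precision, 947.94 × 51.7 = 49008.498 s; 51.7 has 3 s.f., so the result keeps min(4, 3) = 3 s.f.
Rounded to 3 significant figures: 4.90 × 10⁴ s.

4.90 × 10⁴ s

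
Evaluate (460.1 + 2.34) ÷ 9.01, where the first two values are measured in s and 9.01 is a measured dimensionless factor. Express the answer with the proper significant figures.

51.3 s

460.1 s + 2.34 s = 462.44 s; the sum is limited to 1 decimal place (4 s.f.).
Carrying full precision, 462.44 ÷ 9.01 = 51.3251942286… s; 9.01 has 3 s.f., so the result keeps min(4, 3) = 3 s.f.
Rounded to 3 significant figures: 51.3 s.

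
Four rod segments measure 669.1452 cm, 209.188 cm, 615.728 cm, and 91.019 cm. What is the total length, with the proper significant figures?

669.1452 cm + 209.188 cm + 615.728 cm + 91.019 cm = 1585.0802 cm.
Addition/subtraction keeps the fewest decimal places: 669.1452 → 4 decimal places, 209.188 → 3 decimal places, 615.728 → 3 decimal places, 91.019 → 3 decimal places; limit is 3.
Rounded to 3 decimal places: 1585.080 cm.

1585.080 cm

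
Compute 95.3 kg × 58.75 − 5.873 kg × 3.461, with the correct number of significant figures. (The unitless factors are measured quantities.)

5.58 × 10^3 kg

95.3 × 58.75 = 5598.875 → 5.60 × 10^3 kg (3 s.f., last digit at the 10^1 place).
5.873 × 3.461 = 20.326453 → 20.33 kg (4 s.f., last digit at the 10^-2 place).
Difference: 5578.548547 kg; keep the coarser place, 10^1.
Result: 5.58 × 10^3 kg.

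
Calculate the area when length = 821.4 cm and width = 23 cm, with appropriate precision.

1.9 × 10^4 cm²

area = 821.4 cm × 23 cm = 18892.2 cm².
821.4 has 4 significant figures; 23 has 2.
Division/multiplication keeps the fewest: 2 significant figures.
Rounded: 1.9 × 10^4 cm².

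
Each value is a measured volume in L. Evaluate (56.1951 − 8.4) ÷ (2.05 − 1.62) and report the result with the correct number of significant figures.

1.1 × 10^2

56.1951 − 8.4 = 47.7951, limited to 1 d.p. → 3 s.f.; 2.05 − 1.62 = 0.43, limited to 2 d.p. → 2 s.f.
Carrying full precision, 47.7951 ÷ 0.43 = 111.151395349…; keep min(3, 2) = 2 s.f.
Rounded to 2 significant figures: 1.1 × 10^2.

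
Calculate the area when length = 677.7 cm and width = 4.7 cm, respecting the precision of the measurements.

3.2 × 10³ cm²

area = 677.7 cm × 4.7 cm = 3185.19 cm².
677.7 has 4 significant figures; 4.7 has 2.
Division/multiplication keeps the fewest: 2 significant figures.
Rounded: 3.2 × 10³ cm².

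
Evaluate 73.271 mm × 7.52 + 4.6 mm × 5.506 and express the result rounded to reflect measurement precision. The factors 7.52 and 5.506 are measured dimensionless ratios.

73.271 × 7.52 = 550.99792 → 551 mm (3 s.f., last digit at the 10^0 place).
4.6 × 5.506 = 25.3276 → 25 mm (2 s.f., last digit at the 10^0 place).
Sum: 576.32552 mm; keep the coarser place, 10^0.
Result: 576 mm.

576 mm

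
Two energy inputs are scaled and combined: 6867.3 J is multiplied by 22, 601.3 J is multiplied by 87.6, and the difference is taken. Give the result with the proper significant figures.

1.0 × 10^5 J

6867.3 × 22 = 151080.6 → 1.5 × 10^5 J (2 s.f., last digit at the 10^4 place).
601.3 × 87.6 = 52673.88 → 5.27 × 10^4 J (3 s.f., last digit at the 10^2 place).
Difference: 98406.72 J; keep the coarser place, 10^4.
Result: 1.0 × 10^5 J.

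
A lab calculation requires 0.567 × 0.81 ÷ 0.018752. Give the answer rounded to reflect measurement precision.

24

0.567 × 0.81 ÷ 0.018752 = 24.4917875427…
Multiplication/division keeps the fewest significant figures: 0.567 → 3 s.f., 0.81 → 2 s.f., 0.018752 → 5 s.f.; limit is 2.
Rounded to 2 significant figures: 24.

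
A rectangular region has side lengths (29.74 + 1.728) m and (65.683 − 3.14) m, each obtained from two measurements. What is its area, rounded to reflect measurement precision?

29.74 + 1.728 = 31.468, limited to 2 d.p. → 4 s.f.; 65.683 − 3.14 = 62.543, limited to 2 d.p. → 4 s.f.
Carrying full precision, 31.468 × 62.543 = 1968.103124; keep min(4, 4) = 4 s.f.
Rounded to 4 significant figures: 1.968 × 10^3 m².

1.968 × 10^3 m²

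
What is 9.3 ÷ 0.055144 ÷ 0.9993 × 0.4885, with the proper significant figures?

9.3 ÷ 0.055144 ÷ 0.9993 × 0.4885 = 82.4429196767…
Multiplication/division keeps the fewest significant figures: 9.3 → 2 s.f., 0.055144 → 5 s.f., 0.9993 → 4 s.f., 0.4885 → 4 s.f.; limit is 2.
Rounded to 2 significant figures: 82.

82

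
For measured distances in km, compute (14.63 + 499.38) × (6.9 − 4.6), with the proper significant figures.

1.2 × 10³ km²

14.63 + 499.38 = 514.01, limited to 2 d.p. → 5 s.f.; 6.9 − 4.6 = 2.3, limited to 1 d.p. → 2 s.f.
Carrying full precision, 514.01 × 2.3 = 1182.223; keep min(5, 2) = 2 s.f.
Rounded to 2 significant figures: 1.2 × 10³ km².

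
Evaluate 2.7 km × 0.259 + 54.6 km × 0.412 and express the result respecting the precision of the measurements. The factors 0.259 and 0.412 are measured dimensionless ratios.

2.7 × 0.259 = 0.6993 → 0.70 km (2 s.f., last digit at the 10^-2 place).
54.6 × 0.412 = 22.4952 → 22.5 km (3 s.f., last digit at the 10^-1 place).
Sum: 23.1945 km; keep the coarser place, 10^-1.
Result: 23.2 km.

23.2 km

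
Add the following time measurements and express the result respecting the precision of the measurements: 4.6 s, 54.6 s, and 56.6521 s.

115.9 s

4.6 s + 54.6 s + 56.6521 s = 115.8521 s.
Addition/subtraction keeps the fewest decimal places: 4.6 → 1 decimal place, 54.6 → 1 decimal place, 56.6521 → 4 decimal places; limit is 1.
Rounded to 1 decimal place: 115.9 s.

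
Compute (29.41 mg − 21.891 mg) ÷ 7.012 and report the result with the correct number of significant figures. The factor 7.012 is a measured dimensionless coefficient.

29.41 mg − 21.891 mg = 7.519 mg; the difference is limited to 2 decimal places (3 s.f.).
Carrying full precision, 7.519 ÷ 7.012 = 1.07230462065… mg; 7.012 has 4 s.f., so the result keeps min(3, 4) = 3 s.f.
Rounded to 3 significant figures: 1.07 mg.

1.07 mg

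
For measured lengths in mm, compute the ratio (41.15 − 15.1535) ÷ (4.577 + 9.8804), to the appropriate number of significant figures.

41.15 − 15.1535 = 25.9965, limited to 2 d.p. → 4 s.f.; 4.577 + 9.8804 = 14.4574, limited to 3 d.p. → 5 s.f.
Carrying full precision, 25.9965 ÷ 14.4574 = 1.79814489466…; keep min(4, 5) = 4 s.f.
Rounded to 4 significant figures: 1.798.

1.798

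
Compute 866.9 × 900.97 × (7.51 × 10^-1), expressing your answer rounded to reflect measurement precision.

5.87 × 10^5

866.9 × 900.97 × (7.51 × 10^-1) = 586569.220643
Multiplication/division keeps the fewest significant figures: 866.9 → 4 s.f., 900.97 → 5 s.f., 7.51 × 10^-1 → 3 s.f.; limit is 3.
Rounded to 3 significant figures: 5.87 × 10^5.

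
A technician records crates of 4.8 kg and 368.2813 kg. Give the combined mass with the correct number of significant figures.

373.1 kg

4.8 kg + 368.2813 kg = 373.0813 kg.
Addition/subtraction keeps the fewest decimal places: 4.8 → 1 decimal place, 368.2813 → 4 decimal places; limit is 1.
Rounded to 1 decimal place: 373.1 kg.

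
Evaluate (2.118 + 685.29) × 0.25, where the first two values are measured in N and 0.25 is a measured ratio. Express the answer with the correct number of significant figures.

1.7 × 10^2 N

2.118 N + 685.29 N = 687.408 N; the sum is limited to 2 decimal places (5 s.f.).
Carrying full precision, 687.408 × 0.25 = 171.852 N; 0.25 has 2 s.f., so the result keeps min(5, 2) = 2 s.f.
Rounded to 2 significant figures: 1.7 × 10^2 N.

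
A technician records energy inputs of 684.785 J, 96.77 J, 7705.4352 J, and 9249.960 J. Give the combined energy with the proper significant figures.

17736.95 J

684.785 J + 96.77 J + 7705.4352 J + 9249.960 J = 17736.9502 J.
Addition/subtraction keeps the fewest decimal places: 684.785 → 3 decimal places, 96.77 → 2 decimal places, 7705.4352 → 4 decimal places, 9249.960 → 3 decimal places; limit is 2.
Rounded to 2 decimal places: 17736.95 J.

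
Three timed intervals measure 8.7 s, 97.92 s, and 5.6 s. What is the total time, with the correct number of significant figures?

8.7 s + 97.92 s + 5.6 s = 112.22 s.
Addition/subtraction keeps the fewest decimal places: 8.7 → 1 decimal place, 97.92 → 2 decimal places, 5.6 → 1 decimal place; limit is 1.
Rounded to 1 decimal place: 112.2 s.

112.2 s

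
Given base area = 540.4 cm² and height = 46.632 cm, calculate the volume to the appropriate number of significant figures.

2.520 × 10^4 cm³

volume = 540.4 cm² × 46.632 cm = 25199.9328 cm³.
540.4 has 4 significant figures; 46.632 has 5.
Division/multiplication keeps the fewest: 4 significant figures.
Rounded: 2.520 × 10^4 cm³.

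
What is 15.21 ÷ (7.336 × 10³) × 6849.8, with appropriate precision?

15.21 ÷ (7.336 × 10³) × 6849.8 = 14.201943566…
Multiplication/division keeps the fewest significant figures: 15.21 → 4 s.f., 7.336 × 10³ → 4 s.f., 6849.8 → 5 s.f.; limit is 4.
Rounded to 4 significant figures: 14.20.

14.20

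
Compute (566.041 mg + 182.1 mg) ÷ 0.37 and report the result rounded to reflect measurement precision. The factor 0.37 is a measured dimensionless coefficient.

566.041 mg + 182.1 mg = 748.141 mg; the sum is limited to 1 decimal place (4 s.f.).
Carrying full precision, 748.141 ÷ 0.37 = 2022.0027027… mg; 0.37 has 2 s.f., so the result keeps min(4, 2) = 2 s.f.
Rounded to 2 significant figures: 2.0 × 10^3 mg.

2.0 × 10^3 mg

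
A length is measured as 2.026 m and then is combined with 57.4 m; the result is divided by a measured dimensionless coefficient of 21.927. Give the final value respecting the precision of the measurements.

2.026 m + 57.4 m = 59.426 m; the sum is limited to 1 decimal place (3 s.f.).
Carrying full precision, 59.426 ÷ 21.927 = 2.7101746705… m; 21.927 has 5 s.f., so the result keeps min(3, 5) = 3 s.f.
Rounded to 3 significant figures: 2.71 m.

2.71 m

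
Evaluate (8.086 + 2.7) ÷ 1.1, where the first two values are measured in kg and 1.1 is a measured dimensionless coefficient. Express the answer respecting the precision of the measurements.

9.8 kg

8.086 kg + 2.7 kg = 10.786 kg; the sum is limited to 1 decimal place (3 s.f.).
Carrying full precision, 10.786 ÷ 1.1 = 9.80545454545… kg; 1.1 has 2 s.f., so the result keeps min(3, 2) = 2 s.f.
Rounded to 2 significant figures: 9.8 kg.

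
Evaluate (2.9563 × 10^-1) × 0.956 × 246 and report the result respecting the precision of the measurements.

69.5

(2.9563 × 10^-1) × 0.956 × 246 = 69.52508088
Multiplication/division keeps the fewest significant figures: 2.9563 × 10^-1 → 5 s.f., 0.956 → 3 s.f., 246 → 3 s.f.; limit is 3.
Rounded to 3 significant figures: 69.5.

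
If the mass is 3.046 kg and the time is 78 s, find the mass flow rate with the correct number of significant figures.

3.9 × 10^-2 kg/s

mass flow rate = 3.046 kg ÷ 78 s = 0.0390512820513… kg/s.
3.046 has 4 significant figures; 78 has 2.
Division/multiplication keeps the fewest: 2 significant figures.
Rounded: 3.9 × 10^-2 kg/s.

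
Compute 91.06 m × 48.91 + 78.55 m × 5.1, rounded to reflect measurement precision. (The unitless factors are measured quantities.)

4.85 × 10³ m

91.06 × 48.91 = 4453.7446 → 4454 m (4 s.f., last digit at the 10^0 place).
78.55 × 5.1 = 400.605 → 4.0 × 10² m (2 s.f., last digit at the 10^1 place).
Sum: 4854.3496 m; keep the coarser place, 10^1.
Result: 4.85 × 10³ m.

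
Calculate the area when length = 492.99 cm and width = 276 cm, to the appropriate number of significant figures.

1.36 × 10^5 cm²

area = 492.99 cm × 276 cm = 136065.24 cm².
492.99 has 5 significant figures; 276 has 3.
Division/multiplication keeps the fewest: 3 significant figures.
Rounded: 1.36 × 10^5 cm².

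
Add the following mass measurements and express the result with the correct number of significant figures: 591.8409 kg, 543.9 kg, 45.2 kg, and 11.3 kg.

1192.2 kg

591.8409 kg + 543.9 kg + 45.2 kg + 11.3 kg = 1192.2409 kg.
Addition/subtraction keeps the fewest decimal places: 591.8409 → 4 decimal places, 543.9 → 1 decimal place, 45.2 → 1 decimal place, 11.3 → 1 decimal place; limit is 1.
Rounded to 1 decimal place: 1192.2 kg.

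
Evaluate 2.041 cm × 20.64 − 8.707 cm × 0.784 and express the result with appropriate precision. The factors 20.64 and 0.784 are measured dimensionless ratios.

35.30 cm

2.041 × 20.64 = 42.12624 → 42.13 cm (4 s.f., last digit at the 10^-2 place).
8.707 × 0.784 = 6.826288 → 6.83 cm (3 s.f., last digit at the 10^-2 place).
Difference: 35.299952 cm; keep the coarser place, 10^-2.
Result: 35.30 cm.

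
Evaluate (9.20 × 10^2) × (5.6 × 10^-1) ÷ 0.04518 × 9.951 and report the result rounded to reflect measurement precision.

1.1 × 10^5

(9.20 × 10^2) × (5.6 × 10^-1) ÷ 0.04518 × 9.951 = 113473.997344…
Multiplication/division keeps the fewest significant figures: 9.20 × 10^2 → 3 s.f., 5.6 × 10^-1 → 2 s.f., 0.04518 → 4 s.f., 9.951 → 4 s.f.; limit is 2.
Rounded to 2 significant figures: 1.1 × 10^5.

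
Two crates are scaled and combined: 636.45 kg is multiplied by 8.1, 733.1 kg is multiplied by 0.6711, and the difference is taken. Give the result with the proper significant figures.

4.7 × 10^3 kg

636.45 × 8.1 = 5155.245 → 5.2 × 10^3 kg (2 s.f., last digit at the 10^2 place).
733.1 × 0.6711 = 491.98341 → 492.0 kg (4 s.f., last digit at the 10^-1 place).
Difference: 4663.26159 kg; keep the coarser place, 10^2.
Result: 4.7 × 10^3 kg.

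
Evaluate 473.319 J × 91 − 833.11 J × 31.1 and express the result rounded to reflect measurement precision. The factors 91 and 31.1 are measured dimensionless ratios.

1.7 × 10^4 J

473.319 × 91 = 43072.029 → 4.3 × 10^4 J (2 s.f., last digit at the 10^3 place).
833.11 × 31.1 = 25909.721 → 2.59 × 10^4 J (3 s.f., last digit at the 10^2 place).
Difference: 17162.308 J; keep the coarser place, 10^3.
Result: 1.7 × 10^4 J.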